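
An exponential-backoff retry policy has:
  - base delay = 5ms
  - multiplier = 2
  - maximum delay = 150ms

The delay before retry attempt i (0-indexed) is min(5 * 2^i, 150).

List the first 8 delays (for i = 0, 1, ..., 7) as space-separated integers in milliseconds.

Computing each delay:
  i=0: min(5*2^0, 150) = 5
  i=1: min(5*2^1, 150) = 10
  i=2: min(5*2^2, 150) = 20
  i=3: min(5*2^3, 150) = 40
  i=4: min(5*2^4, 150) = 80
  i=5: min(5*2^5, 150) = 150
  i=6: min(5*2^6, 150) = 150
  i=7: min(5*2^7, 150) = 150

Answer: 5 10 20 40 80 150 150 150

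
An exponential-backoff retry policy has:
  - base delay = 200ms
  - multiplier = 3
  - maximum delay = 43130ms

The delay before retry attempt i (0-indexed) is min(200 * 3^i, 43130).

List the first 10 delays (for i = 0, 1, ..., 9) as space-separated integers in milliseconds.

Computing each delay:
  i=0: min(200*3^0, 43130) = 200
  i=1: min(200*3^1, 43130) = 600
  i=2: min(200*3^2, 43130) = 1800
  i=3: min(200*3^3, 43130) = 5400
  i=4: min(200*3^4, 43130) = 16200
  i=5: min(200*3^5, 43130) = 43130
  i=6: min(200*3^6, 43130) = 43130
  i=7: min(200*3^7, 43130) = 43130
  i=8: min(200*3^8, 43130) = 43130
  i=9: min(200*3^9, 43130) = 43130

Answer: 200 600 1800 5400 16200 43130 43130 43130 43130 43130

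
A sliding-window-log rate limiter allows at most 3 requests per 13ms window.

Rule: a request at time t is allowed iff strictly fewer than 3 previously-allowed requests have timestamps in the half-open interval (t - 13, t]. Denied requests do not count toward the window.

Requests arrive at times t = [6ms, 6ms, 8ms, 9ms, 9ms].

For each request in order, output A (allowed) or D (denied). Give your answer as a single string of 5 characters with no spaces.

Answer: AAADD

Derivation:
Tracking allowed requests in the window:
  req#1 t=6ms: ALLOW
  req#2 t=6ms: ALLOW
  req#3 t=8ms: ALLOW
  req#4 t=9ms: DENY
  req#5 t=9ms: DENY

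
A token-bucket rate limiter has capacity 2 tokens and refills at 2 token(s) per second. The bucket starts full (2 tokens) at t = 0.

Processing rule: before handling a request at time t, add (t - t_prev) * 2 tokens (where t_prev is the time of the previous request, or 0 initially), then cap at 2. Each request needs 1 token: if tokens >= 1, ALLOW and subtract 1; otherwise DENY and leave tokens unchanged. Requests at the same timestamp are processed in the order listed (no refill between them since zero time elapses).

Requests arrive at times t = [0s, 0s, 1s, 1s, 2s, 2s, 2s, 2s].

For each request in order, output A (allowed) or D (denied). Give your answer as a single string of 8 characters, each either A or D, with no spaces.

Simulating step by step:
  req#1 t=0s: ALLOW
  req#2 t=0s: ALLOW
  req#3 t=1s: ALLOW
  req#4 t=1s: ALLOW
  req#5 t=2s: ALLOW
  req#6 t=2s: ALLOW
  req#7 t=2s: DENY
  req#8 t=2s: DENY

Answer: AAAAAADD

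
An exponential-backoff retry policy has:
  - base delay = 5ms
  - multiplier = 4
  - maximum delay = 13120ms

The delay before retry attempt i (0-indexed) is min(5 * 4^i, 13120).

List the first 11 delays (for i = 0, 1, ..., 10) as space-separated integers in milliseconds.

Computing each delay:
  i=0: min(5*4^0, 13120) = 5
  i=1: min(5*4^1, 13120) = 20
  i=2: min(5*4^2, 13120) = 80
  i=3: min(5*4^3, 13120) = 320
  i=4: min(5*4^4, 13120) = 1280
  i=5: min(5*4^5, 13120) = 5120
  i=6: min(5*4^6, 13120) = 13120
  i=7: min(5*4^7, 13120) = 13120
  i=8: min(5*4^8, 13120) = 13120
  i=9: min(5*4^9, 13120) = 13120
  i=10: min(5*4^10, 13120) = 13120

Answer: 5 20 80 320 1280 5120 13120 13120 13120 13120 13120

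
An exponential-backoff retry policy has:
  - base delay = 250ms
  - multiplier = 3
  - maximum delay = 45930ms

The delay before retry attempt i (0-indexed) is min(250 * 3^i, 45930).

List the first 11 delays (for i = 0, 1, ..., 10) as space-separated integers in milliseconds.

Answer: 250 750 2250 6750 20250 45930 45930 45930 45930 45930 45930

Derivation:
Computing each delay:
  i=0: min(250*3^0, 45930) = 250
  i=1: min(250*3^1, 45930) = 750
  i=2: min(250*3^2, 45930) = 2250
  i=3: min(250*3^3, 45930) = 6750
  i=4: min(250*3^4, 45930) = 20250
  i=5: min(250*3^5, 45930) = 45930
  i=6: min(250*3^6, 45930) = 45930
  i=7: min(250*3^7, 45930) = 45930
  i=8: min(250*3^8, 45930) = 45930
  i=9: min(250*3^9, 45930) = 45930
  i=10: min(250*3^10, 45930) = 45930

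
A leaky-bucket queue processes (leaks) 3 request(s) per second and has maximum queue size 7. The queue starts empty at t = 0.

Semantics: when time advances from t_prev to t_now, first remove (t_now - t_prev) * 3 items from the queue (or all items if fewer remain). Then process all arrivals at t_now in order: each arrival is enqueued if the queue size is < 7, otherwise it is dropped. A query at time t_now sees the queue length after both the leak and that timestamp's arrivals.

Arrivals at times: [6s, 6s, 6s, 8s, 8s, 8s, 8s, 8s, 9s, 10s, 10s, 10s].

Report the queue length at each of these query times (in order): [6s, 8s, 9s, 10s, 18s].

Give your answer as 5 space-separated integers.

Queue lengths at query times:
  query t=6s: backlog = 3
  query t=8s: backlog = 5
  query t=9s: backlog = 3
  query t=10s: backlog = 3
  query t=18s: backlog = 0

Answer: 3 5 3 3 0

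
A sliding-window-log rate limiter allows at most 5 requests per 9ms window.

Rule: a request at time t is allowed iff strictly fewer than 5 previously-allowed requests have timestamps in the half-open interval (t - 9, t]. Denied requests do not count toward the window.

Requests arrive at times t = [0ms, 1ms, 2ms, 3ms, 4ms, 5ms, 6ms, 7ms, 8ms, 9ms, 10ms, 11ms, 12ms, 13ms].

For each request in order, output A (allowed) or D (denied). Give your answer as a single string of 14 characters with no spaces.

Answer: AAAAADDDDAAAAA

Derivation:
Tracking allowed requests in the window:
  req#1 t=0ms: ALLOW
  req#2 t=1ms: ALLOW
  req#3 t=2ms: ALLOW
  req#4 t=3ms: ALLOW
  req#5 t=4ms: ALLOW
  req#6 t=5ms: DENY
  req#7 t=6ms: DENY
  req#8 t=7ms: DENY
  req#9 t=8ms: DENY
  req#10 t=9ms: ALLOW
  req#11 t=10ms: ALLOW
  req#12 t=11ms: ALLOW
  req#13 t=12ms: ALLOW
  req#14 t=13ms: ALLOW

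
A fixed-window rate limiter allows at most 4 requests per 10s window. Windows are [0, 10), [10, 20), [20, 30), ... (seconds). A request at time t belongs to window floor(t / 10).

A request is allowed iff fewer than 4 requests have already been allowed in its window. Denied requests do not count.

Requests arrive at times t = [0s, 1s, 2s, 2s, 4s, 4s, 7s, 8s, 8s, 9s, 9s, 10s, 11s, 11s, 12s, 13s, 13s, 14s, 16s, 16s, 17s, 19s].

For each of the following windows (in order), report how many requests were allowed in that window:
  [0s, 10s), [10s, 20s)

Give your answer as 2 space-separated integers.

Answer: 4 4

Derivation:
Processing requests:
  req#1 t=0s (window 0): ALLOW
  req#2 t=1s (window 0): ALLOW
  req#3 t=2s (window 0): ALLOW
  req#4 t=2s (window 0): ALLOW
  req#5 t=4s (window 0): DENY
  req#6 t=4s (window 0): DENY
  req#7 t=7s (window 0): DENY
  req#8 t=8s (window 0): DENY
  req#9 t=8s (window 0): DENY
  req#10 t=9s (window 0): DENY
  req#11 t=9s (window 0): DENY
  req#12 t=10s (window 1): ALLOW
  req#13 t=11s (window 1): ALLOW
  req#14 t=11s (window 1): ALLOW
  req#15 t=12s (window 1): ALLOW
  req#16 t=13s (window 1): DENY
  req#17 t=13s (window 1): DENY
  req#18 t=14s (window 1): DENY
  req#19 t=16s (window 1): DENY
  req#20 t=16s (window 1): DENY
  req#21 t=17s (window 1): DENY
  req#22 t=19s (window 1): DENY

Allowed counts by window: 4 4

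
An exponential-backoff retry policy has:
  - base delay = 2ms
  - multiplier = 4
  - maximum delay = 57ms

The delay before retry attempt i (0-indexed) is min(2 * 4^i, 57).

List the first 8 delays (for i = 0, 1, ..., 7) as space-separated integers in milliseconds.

Answer: 2 8 32 57 57 57 57 57

Derivation:
Computing each delay:
  i=0: min(2*4^0, 57) = 2
  i=1: min(2*4^1, 57) = 8
  i=2: min(2*4^2, 57) = 32
  i=3: min(2*4^3, 57) = 57
  i=4: min(2*4^4, 57) = 57
  i=5: min(2*4^5, 57) = 57
  i=6: min(2*4^6, 57) = 57
  i=7: min(2*4^7, 57) = 57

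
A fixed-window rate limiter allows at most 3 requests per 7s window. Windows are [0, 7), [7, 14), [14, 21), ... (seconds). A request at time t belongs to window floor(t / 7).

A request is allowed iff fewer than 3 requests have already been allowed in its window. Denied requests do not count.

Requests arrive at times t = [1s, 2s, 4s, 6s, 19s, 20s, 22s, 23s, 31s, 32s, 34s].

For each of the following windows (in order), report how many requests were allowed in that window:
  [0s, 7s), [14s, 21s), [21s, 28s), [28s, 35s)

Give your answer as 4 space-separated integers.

Answer: 3 2 2 3

Derivation:
Processing requests:
  req#1 t=1s (window 0): ALLOW
  req#2 t=2s (window 0): ALLOW
  req#3 t=4s (window 0): ALLOW
  req#4 t=6s (window 0): DENY
  req#5 t=19s (window 2): ALLOW
  req#6 t=20s (window 2): ALLOW
  req#7 t=22s (window 3): ALLOW
  req#8 t=23s (window 3): ALLOW
  req#9 t=31s (window 4): ALLOW
  req#10 t=32s (window 4): ALLOW
  req#11 t=34s (window 4): ALLOW

Allowed counts by window: 3 2 2 3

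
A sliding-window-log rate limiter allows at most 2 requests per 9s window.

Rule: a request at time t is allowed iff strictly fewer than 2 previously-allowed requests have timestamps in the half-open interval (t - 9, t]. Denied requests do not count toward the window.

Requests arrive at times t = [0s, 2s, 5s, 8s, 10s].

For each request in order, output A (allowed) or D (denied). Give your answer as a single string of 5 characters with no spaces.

Answer: AADDA

Derivation:
Tracking allowed requests in the window:
  req#1 t=0s: ALLOW
  req#2 t=2s: ALLOW
  req#3 t=5s: DENY
  req#4 t=8s: DENY
  req#5 t=10s: ALLOW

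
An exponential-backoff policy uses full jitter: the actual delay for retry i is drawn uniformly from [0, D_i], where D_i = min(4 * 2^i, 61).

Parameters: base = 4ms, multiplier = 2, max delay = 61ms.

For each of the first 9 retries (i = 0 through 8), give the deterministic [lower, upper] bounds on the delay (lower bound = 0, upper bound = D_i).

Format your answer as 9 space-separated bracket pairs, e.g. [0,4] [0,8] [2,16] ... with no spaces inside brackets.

Answer: [0,4] [0,8] [0,16] [0,32] [0,61] [0,61] [0,61] [0,61] [0,61]

Derivation:
Computing bounds per retry:
  i=0: D_i=min(4*2^0,61)=4, bounds=[0,4]
  i=1: D_i=min(4*2^1,61)=8, bounds=[0,8]
  i=2: D_i=min(4*2^2,61)=16, bounds=[0,16]
  i=3: D_i=min(4*2^3,61)=32, bounds=[0,32]
  i=4: D_i=min(4*2^4,61)=61, bounds=[0,61]
  i=5: D_i=min(4*2^5,61)=61, bounds=[0,61]
  i=6: D_i=min(4*2^6,61)=61, bounds=[0,61]
  i=7: D_i=min(4*2^7,61)=61, bounds=[0,61]
  i=8: D_i=min(4*2^8,61)=61, bounds=[0,61]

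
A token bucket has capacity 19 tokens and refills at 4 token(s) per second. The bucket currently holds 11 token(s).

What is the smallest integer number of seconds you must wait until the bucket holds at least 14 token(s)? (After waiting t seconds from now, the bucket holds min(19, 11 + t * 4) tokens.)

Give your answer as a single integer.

Answer: 1

Derivation:
Need 11 + t * 4 >= 14, so t >= 3/4.
Smallest integer t = ceil(3/4) = 1.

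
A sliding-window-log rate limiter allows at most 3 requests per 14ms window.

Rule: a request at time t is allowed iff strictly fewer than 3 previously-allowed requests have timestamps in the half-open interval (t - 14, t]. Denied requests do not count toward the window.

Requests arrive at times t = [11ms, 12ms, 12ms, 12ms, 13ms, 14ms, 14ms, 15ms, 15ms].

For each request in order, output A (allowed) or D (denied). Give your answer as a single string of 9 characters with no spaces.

Answer: AAADDDDDD

Derivation:
Tracking allowed requests in the window:
  req#1 t=11ms: ALLOW
  req#2 t=12ms: ALLOW
  req#3 t=12ms: ALLOW
  req#4 t=12ms: DENY
  req#5 t=13ms: DENY
  req#6 t=14ms: DENY
  req#7 t=14ms: DENY
  req#8 t=15ms: DENY
  req#9 t=15ms: DENY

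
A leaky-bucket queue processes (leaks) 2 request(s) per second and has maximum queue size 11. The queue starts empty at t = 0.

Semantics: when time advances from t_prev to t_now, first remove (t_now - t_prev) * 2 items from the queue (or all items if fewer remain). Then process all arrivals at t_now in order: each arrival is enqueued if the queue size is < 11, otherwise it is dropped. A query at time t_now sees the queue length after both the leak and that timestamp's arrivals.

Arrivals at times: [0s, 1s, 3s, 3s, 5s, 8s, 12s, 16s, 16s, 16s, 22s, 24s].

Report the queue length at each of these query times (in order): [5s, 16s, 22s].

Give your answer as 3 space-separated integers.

Answer: 1 3 1

Derivation:
Queue lengths at query times:
  query t=5s: backlog = 1
  query t=16s: backlog = 3
  query t=22s: backlog = 1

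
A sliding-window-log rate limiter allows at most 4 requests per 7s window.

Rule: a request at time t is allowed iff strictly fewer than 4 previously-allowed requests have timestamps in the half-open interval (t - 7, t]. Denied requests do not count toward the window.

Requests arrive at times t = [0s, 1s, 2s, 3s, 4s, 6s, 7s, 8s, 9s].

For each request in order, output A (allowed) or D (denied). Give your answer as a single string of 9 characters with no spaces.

Tracking allowed requests in the window:
  req#1 t=0s: ALLOW
  req#2 t=1s: ALLOW
  req#3 t=2s: ALLOW
  req#4 t=3s: ALLOW
  req#5 t=4s: DENY
  req#6 t=6s: DENY
  req#7 t=7s: ALLOW
  req#8 t=8s: ALLOW
  req#9 t=9s: ALLOW

Answer: AAAADDAAA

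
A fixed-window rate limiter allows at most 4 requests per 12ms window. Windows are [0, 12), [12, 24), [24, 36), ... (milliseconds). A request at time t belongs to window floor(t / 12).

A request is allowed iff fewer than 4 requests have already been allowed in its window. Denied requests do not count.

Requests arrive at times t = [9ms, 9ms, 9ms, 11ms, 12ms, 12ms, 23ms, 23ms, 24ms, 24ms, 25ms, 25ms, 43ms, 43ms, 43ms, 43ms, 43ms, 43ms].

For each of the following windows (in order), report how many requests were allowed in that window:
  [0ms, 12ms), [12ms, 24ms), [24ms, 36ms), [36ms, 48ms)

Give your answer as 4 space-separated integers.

Processing requests:
  req#1 t=9ms (window 0): ALLOW
  req#2 t=9ms (window 0): ALLOW
  req#3 t=9ms (window 0): ALLOW
  req#4 t=11ms (window 0): ALLOW
  req#5 t=12ms (window 1): ALLOW
  req#6 t=12ms (window 1): ALLOW
  req#7 t=23ms (window 1): ALLOW
  req#8 t=23ms (window 1): ALLOW
  req#9 t=24ms (window 2): ALLOW
  req#10 t=24ms (window 2): ALLOW
  req#11 t=25ms (window 2): ALLOW
  req#12 t=25ms (window 2): ALLOW
  req#13 t=43ms (window 3): ALLOW
  req#14 t=43ms (window 3): ALLOW
  req#15 t=43ms (window 3): ALLOW
  req#16 t=43ms (window 3): ALLOW
  req#17 t=43ms (window 3): DENY
  req#18 t=43ms (window 3): DENY

Allowed counts by window: 4 4 4 4

Answer: 4 4 4 4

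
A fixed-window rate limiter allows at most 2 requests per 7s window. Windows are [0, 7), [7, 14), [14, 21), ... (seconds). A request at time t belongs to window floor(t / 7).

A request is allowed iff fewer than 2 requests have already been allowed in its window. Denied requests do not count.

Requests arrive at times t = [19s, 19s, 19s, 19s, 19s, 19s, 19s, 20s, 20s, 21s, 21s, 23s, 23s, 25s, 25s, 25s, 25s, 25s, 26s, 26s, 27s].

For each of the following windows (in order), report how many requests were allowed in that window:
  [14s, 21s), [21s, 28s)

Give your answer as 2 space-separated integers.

Answer: 2 2

Derivation:
Processing requests:
  req#1 t=19s (window 2): ALLOW
  req#2 t=19s (window 2): ALLOW
  req#3 t=19s (window 2): DENY
  req#4 t=19s (window 2): DENY
  req#5 t=19s (window 2): DENY
  req#6 t=19s (window 2): DENY
  req#7 t=19s (window 2): DENY
  req#8 t=20s (window 2): DENY
  req#9 t=20s (window 2): DENY
  req#10 t=21s (window 3): ALLOW
  req#11 t=21s (window 3): ALLOW
  req#12 t=23s (window 3): DENY
  req#13 t=23s (window 3): DENY
  req#14 t=25s (window 3): DENY
  req#15 t=25s (window 3): DENY
  req#16 t=25s (window 3): DENY
  req#17 t=25s (window 3): DENY
  req#18 t=25s (window 3): DENY
  req#19 t=26s (window 3): DENY
  req#20 t=26s (window 3): DENY
  req#21 t=27s (window 3): DENY

Allowed counts by window: 2 2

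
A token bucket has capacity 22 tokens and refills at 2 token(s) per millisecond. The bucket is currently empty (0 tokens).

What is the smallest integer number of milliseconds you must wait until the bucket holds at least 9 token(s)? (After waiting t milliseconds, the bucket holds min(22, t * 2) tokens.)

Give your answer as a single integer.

Answer: 5

Derivation:
Need t * 2 >= 9, so t >= 9/2.
Smallest integer t = ceil(9/2) = 5.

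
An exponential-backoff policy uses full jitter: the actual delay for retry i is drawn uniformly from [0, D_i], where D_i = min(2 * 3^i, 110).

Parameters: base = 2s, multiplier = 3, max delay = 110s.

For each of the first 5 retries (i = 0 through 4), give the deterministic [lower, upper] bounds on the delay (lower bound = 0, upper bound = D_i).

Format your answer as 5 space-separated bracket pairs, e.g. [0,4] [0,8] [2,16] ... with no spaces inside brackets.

Computing bounds per retry:
  i=0: D_i=min(2*3^0,110)=2, bounds=[0,2]
  i=1: D_i=min(2*3^1,110)=6, bounds=[0,6]
  i=2: D_i=min(2*3^2,110)=18, bounds=[0,18]
  i=3: D_i=min(2*3^3,110)=54, bounds=[0,54]
  i=4: D_i=min(2*3^4,110)=110, bounds=[0,110]

Answer: [0,2] [0,6] [0,18] [0,54] [0,110]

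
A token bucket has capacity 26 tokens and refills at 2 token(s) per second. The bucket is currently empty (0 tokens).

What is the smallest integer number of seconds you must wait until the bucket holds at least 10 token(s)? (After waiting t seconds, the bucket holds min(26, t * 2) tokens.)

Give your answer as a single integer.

Need t * 2 >= 10, so t >= 10/2.
Smallest integer t = ceil(10/2) = 5.

Answer: 5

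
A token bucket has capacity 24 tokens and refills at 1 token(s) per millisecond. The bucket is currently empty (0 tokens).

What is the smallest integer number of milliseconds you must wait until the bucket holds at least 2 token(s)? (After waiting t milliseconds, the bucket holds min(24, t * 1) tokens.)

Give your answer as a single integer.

Answer: 2

Derivation:
Need t * 1 >= 2, so t >= 2/1.
Smallest integer t = ceil(2/1) = 2.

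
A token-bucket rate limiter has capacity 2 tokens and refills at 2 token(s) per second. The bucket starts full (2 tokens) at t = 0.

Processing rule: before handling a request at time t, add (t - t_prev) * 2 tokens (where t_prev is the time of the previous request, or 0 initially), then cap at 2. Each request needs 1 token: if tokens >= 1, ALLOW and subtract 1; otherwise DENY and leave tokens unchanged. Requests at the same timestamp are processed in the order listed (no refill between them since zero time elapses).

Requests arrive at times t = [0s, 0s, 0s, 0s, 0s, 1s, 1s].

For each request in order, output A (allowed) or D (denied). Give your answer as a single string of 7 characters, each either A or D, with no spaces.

Simulating step by step:
  req#1 t=0s: ALLOW
  req#2 t=0s: ALLOW
  req#3 t=0s: DENY
  req#4 t=0s: DENY
  req#5 t=0s: DENY
  req#6 t=1s: ALLOW
  req#7 t=1s: ALLOW

Answer: AADDDAA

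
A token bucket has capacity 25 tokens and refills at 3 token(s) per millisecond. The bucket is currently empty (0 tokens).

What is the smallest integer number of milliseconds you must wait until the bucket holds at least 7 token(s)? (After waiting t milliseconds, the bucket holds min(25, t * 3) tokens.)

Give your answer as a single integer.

Answer: 3

Derivation:
Need t * 3 >= 7, so t >= 7/3.
Smallest integer t = ceil(7/3) = 3.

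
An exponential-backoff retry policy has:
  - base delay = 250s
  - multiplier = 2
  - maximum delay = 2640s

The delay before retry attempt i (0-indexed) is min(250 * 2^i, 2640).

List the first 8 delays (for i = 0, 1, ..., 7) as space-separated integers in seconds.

Answer: 250 500 1000 2000 2640 2640 2640 2640

Derivation:
Computing each delay:
  i=0: min(250*2^0, 2640) = 250
  i=1: min(250*2^1, 2640) = 500
  i=2: min(250*2^2, 2640) = 1000
  i=3: min(250*2^3, 2640) = 2000
  i=4: min(250*2^4, 2640) = 2640
  i=5: min(250*2^5, 2640) = 2640
  i=6: min(250*2^6, 2640) = 2640
  i=7: min(250*2^7, 2640) = 2640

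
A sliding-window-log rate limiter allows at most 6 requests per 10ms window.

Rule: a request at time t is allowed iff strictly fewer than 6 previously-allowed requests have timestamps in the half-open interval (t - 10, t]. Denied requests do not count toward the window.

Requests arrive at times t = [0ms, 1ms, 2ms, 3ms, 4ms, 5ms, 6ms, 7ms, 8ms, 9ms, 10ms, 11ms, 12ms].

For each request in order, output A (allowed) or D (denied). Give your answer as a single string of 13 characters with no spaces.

Answer: AAAAAADDDDAAA

Derivation:
Tracking allowed requests in the window:
  req#1 t=0ms: ALLOW
  req#2 t=1ms: ALLOW
  req#3 t=2ms: ALLOW
  req#4 t=3ms: ALLOW
  req#5 t=4ms: ALLOW
  req#6 t=5ms: ALLOW
  req#7 t=6ms: DENY
  req#8 t=7ms: DENY
  req#9 t=8ms: DENY
  req#10 t=9ms: DENY
  req#11 t=10ms: ALLOW
  req#12 t=11ms: ALLOW
  req#13 t=12ms: ALLOW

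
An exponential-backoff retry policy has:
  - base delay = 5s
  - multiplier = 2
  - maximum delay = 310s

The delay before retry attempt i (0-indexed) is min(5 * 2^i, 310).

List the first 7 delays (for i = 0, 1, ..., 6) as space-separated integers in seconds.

Computing each delay:
  i=0: min(5*2^0, 310) = 5
  i=1: min(5*2^1, 310) = 10
  i=2: min(5*2^2, 310) = 20
  i=3: min(5*2^3, 310) = 40
  i=4: min(5*2^4, 310) = 80
  i=5: min(5*2^5, 310) = 160
  i=6: min(5*2^6, 310) = 310

Answer: 5 10 20 40 80 160 310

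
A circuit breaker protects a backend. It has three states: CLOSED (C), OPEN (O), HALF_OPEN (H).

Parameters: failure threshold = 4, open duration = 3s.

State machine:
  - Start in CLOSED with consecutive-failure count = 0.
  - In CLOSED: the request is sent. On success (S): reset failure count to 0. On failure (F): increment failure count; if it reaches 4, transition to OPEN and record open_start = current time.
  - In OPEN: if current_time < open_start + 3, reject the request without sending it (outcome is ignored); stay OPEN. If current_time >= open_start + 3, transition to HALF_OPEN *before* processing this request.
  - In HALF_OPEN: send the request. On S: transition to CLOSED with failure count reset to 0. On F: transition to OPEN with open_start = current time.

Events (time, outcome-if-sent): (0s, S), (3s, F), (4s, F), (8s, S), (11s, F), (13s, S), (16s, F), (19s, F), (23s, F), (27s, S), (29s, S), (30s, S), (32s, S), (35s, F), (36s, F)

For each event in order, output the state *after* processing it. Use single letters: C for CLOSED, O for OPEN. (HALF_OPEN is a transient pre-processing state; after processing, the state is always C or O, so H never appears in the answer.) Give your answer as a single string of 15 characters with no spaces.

Answer: CCCCCCCCCCCCCCC

Derivation:
State after each event:
  event#1 t=0s outcome=S: state=CLOSED
  event#2 t=3s outcome=F: state=CLOSED
  event#3 t=4s outcome=F: state=CLOSED
  event#4 t=8s outcome=S: state=CLOSED
  event#5 t=11s outcome=F: state=CLOSED
  event#6 t=13s outcome=S: state=CLOSED
  event#7 t=16s outcome=F: state=CLOSED
  event#8 t=19s outcome=F: state=CLOSED
  event#9 t=23s outcome=F: state=CLOSED
  event#10 t=27s outcome=S: state=CLOSED
  event#11 t=29s outcome=S: state=CLOSED
  event#12 t=30s outcome=S: state=CLOSED
  event#13 t=32s outcome=S: state=CLOSED
  event#14 t=35s outcome=F: state=CLOSED
  event#15 t=36s outcome=F: state=CLOSED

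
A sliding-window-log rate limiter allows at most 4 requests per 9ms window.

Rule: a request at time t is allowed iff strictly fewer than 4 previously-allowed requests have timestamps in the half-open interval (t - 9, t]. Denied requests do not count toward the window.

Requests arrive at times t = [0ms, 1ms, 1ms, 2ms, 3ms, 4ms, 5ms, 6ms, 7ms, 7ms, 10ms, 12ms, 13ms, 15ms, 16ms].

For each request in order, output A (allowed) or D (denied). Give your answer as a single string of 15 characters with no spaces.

Tracking allowed requests in the window:
  req#1 t=0ms: ALLOW
  req#2 t=1ms: ALLOW
  req#3 t=1ms: ALLOW
  req#4 t=2ms: ALLOW
  req#5 t=3ms: DENY
  req#6 t=4ms: DENY
  req#7 t=5ms: DENY
  req#8 t=6ms: DENY
  req#9 t=7ms: DENY
  req#10 t=7ms: DENY
  req#11 t=10ms: ALLOW
  req#12 t=12ms: ALLOW
  req#13 t=13ms: ALLOW
  req#14 t=15ms: ALLOW
  req#15 t=16ms: DENY

Answer: AAAADDDDDDAAAAD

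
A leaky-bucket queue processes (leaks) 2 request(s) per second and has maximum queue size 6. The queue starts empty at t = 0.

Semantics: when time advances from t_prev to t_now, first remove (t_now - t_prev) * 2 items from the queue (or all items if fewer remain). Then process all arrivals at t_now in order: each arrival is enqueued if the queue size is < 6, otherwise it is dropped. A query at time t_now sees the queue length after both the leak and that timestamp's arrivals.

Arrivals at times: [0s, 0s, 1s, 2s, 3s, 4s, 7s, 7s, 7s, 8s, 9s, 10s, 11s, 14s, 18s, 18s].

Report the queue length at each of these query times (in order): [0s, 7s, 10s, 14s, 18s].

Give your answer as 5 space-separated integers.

Queue lengths at query times:
  query t=0s: backlog = 2
  query t=7s: backlog = 3
  query t=10s: backlog = 1
  query t=14s: backlog = 1
  query t=18s: backlog = 2

Answer: 2 3 1 1 2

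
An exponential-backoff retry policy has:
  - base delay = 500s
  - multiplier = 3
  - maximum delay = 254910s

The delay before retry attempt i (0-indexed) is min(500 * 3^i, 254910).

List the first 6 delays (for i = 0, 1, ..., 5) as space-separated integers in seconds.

Computing each delay:
  i=0: min(500*3^0, 254910) = 500
  i=1: min(500*3^1, 254910) = 1500
  i=2: min(500*3^2, 254910) = 4500
  i=3: min(500*3^3, 254910) = 13500
  i=4: min(500*3^4, 254910) = 40500
  i=5: min(500*3^5, 254910) = 121500

Answer: 500 1500 4500 13500 40500 121500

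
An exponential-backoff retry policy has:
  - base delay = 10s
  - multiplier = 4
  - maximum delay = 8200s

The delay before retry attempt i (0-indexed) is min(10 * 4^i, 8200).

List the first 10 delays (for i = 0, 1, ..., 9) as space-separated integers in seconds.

Answer: 10 40 160 640 2560 8200 8200 8200 8200 8200

Derivation:
Computing each delay:
  i=0: min(10*4^0, 8200) = 10
  i=1: min(10*4^1, 8200) = 40
  i=2: min(10*4^2, 8200) = 160
  i=3: min(10*4^3, 8200) = 640
  i=4: min(10*4^4, 8200) = 2560
  i=5: min(10*4^5, 8200) = 8200
  i=6: min(10*4^6, 8200) = 8200
  i=7: min(10*4^7, 8200) = 8200
  i=8: min(10*4^8, 8200) = 8200
  i=9: min(10*4^9, 8200) = 8200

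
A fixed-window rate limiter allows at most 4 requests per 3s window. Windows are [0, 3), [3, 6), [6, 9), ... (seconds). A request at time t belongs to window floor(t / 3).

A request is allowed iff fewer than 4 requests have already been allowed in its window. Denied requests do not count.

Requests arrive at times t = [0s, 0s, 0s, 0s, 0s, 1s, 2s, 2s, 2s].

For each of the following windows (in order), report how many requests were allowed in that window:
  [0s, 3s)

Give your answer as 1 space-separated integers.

Processing requests:
  req#1 t=0s (window 0): ALLOW
  req#2 t=0s (window 0): ALLOW
  req#3 t=0s (window 0): ALLOW
  req#4 t=0s (window 0): ALLOW
  req#5 t=0s (window 0): DENY
  req#6 t=1s (window 0): DENY
  req#7 t=2s (window 0): DENY
  req#8 t=2s (window 0): DENY
  req#9 t=2s (window 0): DENY

Allowed counts by window: 4

Answer: 4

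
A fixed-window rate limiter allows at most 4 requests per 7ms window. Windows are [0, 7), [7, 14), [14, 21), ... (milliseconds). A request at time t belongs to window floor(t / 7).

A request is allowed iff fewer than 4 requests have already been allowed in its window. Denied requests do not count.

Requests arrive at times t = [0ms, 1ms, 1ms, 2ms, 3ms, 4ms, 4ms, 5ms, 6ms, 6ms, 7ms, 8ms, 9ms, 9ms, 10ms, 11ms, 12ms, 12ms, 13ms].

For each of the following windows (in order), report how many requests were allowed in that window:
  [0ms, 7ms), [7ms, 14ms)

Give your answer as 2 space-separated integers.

Answer: 4 4

Derivation:
Processing requests:
  req#1 t=0ms (window 0): ALLOW
  req#2 t=1ms (window 0): ALLOW
  req#3 t=1ms (window 0): ALLOW
  req#4 t=2ms (window 0): ALLOW
  req#5 t=3ms (window 0): DENY
  req#6 t=4ms (window 0): DENY
  req#7 t=4ms (window 0): DENY
  req#8 t=5ms (window 0): DENY
  req#9 t=6ms (window 0): DENY
  req#10 t=6ms (window 0): DENY
  req#11 t=7ms (window 1): ALLOW
  req#12 t=8ms (window 1): ALLOW
  req#13 t=9ms (window 1): ALLOW
  req#14 t=9ms (window 1): ALLOW
  req#15 t=10ms (window 1): DENY
  req#16 t=11ms (window 1): DENY
  req#17 t=12ms (window 1): DENY
  req#18 t=12ms (window 1): DENY
  req#19 t=13ms (window 1): DENY

Allowed counts by window: 4 4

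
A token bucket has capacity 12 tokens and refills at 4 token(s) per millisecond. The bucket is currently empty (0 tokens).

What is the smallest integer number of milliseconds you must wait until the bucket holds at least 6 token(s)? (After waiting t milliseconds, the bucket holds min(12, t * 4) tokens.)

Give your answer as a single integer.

Need t * 4 >= 6, so t >= 6/4.
Smallest integer t = ceil(6/4) = 2.

Answer: 2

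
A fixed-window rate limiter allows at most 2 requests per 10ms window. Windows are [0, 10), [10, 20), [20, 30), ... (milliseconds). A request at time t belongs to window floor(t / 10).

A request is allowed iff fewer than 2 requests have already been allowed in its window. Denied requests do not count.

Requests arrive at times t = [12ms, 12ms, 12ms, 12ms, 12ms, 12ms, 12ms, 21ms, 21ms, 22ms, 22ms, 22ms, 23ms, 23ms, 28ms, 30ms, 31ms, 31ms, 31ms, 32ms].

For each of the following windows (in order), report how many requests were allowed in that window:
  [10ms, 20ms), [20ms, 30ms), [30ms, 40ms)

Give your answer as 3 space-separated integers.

Processing requests:
  req#1 t=12ms (window 1): ALLOW
  req#2 t=12ms (window 1): ALLOW
  req#3 t=12ms (window 1): DENY
  req#4 t=12ms (window 1): DENY
  req#5 t=12ms (window 1): DENY
  req#6 t=12ms (window 1): DENY
  req#7 t=12ms (window 1): DENY
  req#8 t=21ms (window 2): ALLOW
  req#9 t=21ms (window 2): ALLOW
  req#10 t=22ms (window 2): DENY
  req#11 t=22ms (window 2): DENY
  req#12 t=22ms (window 2): DENY
  req#13 t=23ms (window 2): DENY
  req#14 t=23ms (window 2): DENY
  req#15 t=28ms (window 2): DENY
  req#16 t=30ms (window 3): ALLOW
  req#17 t=31ms (window 3): ALLOW
  req#18 t=31ms (window 3): DENY
  req#19 t=31ms (window 3): DENY
  req#20 t=32ms (window 3): DENY

Allowed counts by window: 2 2 2

Answer: 2 2 2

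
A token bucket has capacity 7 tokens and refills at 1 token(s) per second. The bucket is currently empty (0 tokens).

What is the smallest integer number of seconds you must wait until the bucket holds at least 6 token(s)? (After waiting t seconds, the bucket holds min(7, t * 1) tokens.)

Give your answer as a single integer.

Answer: 6

Derivation:
Need t * 1 >= 6, so t >= 6/1.
Smallest integer t = ceil(6/1) = 6.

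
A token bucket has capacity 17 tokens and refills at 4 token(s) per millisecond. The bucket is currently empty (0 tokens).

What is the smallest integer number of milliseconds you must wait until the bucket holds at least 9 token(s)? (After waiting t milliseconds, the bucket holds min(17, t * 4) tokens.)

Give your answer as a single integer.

Need t * 4 >= 9, so t >= 9/4.
Smallest integer t = ceil(9/4) = 3.

Answer: 3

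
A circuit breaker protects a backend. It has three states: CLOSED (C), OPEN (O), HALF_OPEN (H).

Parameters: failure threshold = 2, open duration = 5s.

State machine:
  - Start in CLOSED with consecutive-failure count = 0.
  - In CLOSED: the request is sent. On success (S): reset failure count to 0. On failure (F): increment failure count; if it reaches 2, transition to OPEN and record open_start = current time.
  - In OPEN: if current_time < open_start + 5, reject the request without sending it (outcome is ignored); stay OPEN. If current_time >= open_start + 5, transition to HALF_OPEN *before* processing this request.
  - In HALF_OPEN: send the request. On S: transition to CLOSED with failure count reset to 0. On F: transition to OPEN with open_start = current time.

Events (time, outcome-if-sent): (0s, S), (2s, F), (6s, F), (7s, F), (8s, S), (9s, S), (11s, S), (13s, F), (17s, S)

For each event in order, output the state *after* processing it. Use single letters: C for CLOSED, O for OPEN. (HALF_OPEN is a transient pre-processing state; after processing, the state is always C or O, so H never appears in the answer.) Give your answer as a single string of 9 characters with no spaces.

State after each event:
  event#1 t=0s outcome=S: state=CLOSED
  event#2 t=2s outcome=F: state=CLOSED
  event#3 t=6s outcome=F: state=OPEN
  event#4 t=7s outcome=F: state=OPEN
  event#5 t=8s outcome=S: state=OPEN
  event#6 t=9s outcome=S: state=OPEN
  event#7 t=11s outcome=S: state=CLOSED
  event#8 t=13s outcome=F: state=CLOSED
  event#9 t=17s outcome=S: state=CLOSED

Answer: CCOOOOCCC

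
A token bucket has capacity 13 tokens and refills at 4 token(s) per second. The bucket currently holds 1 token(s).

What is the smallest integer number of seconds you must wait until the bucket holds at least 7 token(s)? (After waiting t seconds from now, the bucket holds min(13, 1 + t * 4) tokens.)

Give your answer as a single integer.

Answer: 2

Derivation:
Need 1 + t * 4 >= 7, so t >= 6/4.
Smallest integer t = ceil(6/4) = 2.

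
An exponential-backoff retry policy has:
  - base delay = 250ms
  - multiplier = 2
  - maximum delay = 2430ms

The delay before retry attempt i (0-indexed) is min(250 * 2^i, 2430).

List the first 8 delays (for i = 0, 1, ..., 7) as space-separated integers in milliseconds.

Answer: 250 500 1000 2000 2430 2430 2430 2430

Derivation:
Computing each delay:
  i=0: min(250*2^0, 2430) = 250
  i=1: min(250*2^1, 2430) = 500
  i=2: min(250*2^2, 2430) = 1000
  i=3: min(250*2^3, 2430) = 2000
  i=4: min(250*2^4, 2430) = 2430
  i=5: min(250*2^5, 2430) = 2430
  i=6: min(250*2^6, 2430) = 2430
  i=7: min(250*2^7, 2430) = 2430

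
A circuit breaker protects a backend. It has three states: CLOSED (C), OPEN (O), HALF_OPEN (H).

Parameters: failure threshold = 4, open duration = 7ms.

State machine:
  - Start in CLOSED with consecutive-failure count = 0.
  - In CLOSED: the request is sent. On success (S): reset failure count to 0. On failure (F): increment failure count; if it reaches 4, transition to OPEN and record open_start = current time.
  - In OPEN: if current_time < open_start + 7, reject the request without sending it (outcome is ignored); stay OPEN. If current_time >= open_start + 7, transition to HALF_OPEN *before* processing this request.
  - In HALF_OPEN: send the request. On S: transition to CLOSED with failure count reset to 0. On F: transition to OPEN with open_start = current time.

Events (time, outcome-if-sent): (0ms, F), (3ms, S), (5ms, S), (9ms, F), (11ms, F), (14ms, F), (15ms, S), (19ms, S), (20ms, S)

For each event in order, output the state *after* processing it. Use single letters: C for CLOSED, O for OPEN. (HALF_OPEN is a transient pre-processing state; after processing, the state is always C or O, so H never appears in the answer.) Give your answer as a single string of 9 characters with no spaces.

State after each event:
  event#1 t=0ms outcome=F: state=CLOSED
  event#2 t=3ms outcome=S: state=CLOSED
  event#3 t=5ms outcome=S: state=CLOSED
  event#4 t=9ms outcome=F: state=CLOSED
  event#5 t=11ms outcome=F: state=CLOSED
  event#6 t=14ms outcome=F: state=CLOSED
  event#7 t=15ms outcome=S: state=CLOSED
  event#8 t=19ms outcome=S: state=CLOSED
  event#9 t=20ms outcome=S: state=CLOSED

Answer: CCCCCCCCC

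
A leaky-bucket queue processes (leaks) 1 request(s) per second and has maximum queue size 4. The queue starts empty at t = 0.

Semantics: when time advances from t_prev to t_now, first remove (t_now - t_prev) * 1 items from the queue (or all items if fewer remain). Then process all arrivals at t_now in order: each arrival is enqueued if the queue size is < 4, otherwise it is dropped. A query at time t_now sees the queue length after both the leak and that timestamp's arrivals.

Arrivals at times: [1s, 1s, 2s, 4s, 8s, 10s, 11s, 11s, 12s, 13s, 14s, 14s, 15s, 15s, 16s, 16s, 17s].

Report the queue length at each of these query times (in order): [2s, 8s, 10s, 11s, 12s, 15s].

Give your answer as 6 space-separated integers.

Queue lengths at query times:
  query t=2s: backlog = 2
  query t=8s: backlog = 1
  query t=10s: backlog = 1
  query t=11s: backlog = 2
  query t=12s: backlog = 2
  query t=15s: backlog = 4

Answer: 2 1 1 2 2 4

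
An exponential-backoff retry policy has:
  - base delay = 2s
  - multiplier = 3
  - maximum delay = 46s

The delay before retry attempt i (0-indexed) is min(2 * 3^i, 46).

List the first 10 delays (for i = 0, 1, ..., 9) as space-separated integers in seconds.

Answer: 2 6 18 46 46 46 46 46 46 46

Derivation:
Computing each delay:
  i=0: min(2*3^0, 46) = 2
  i=1: min(2*3^1, 46) = 6
  i=2: min(2*3^2, 46) = 18
  i=3: min(2*3^3, 46) = 46
  i=4: min(2*3^4, 46) = 46
  i=5: min(2*3^5, 46) = 46
  i=6: min(2*3^6, 46) = 46
  i=7: min(2*3^7, 46) = 46
  i=8: min(2*3^8, 46) = 46
  i=9: min(2*3^9, 46) = 46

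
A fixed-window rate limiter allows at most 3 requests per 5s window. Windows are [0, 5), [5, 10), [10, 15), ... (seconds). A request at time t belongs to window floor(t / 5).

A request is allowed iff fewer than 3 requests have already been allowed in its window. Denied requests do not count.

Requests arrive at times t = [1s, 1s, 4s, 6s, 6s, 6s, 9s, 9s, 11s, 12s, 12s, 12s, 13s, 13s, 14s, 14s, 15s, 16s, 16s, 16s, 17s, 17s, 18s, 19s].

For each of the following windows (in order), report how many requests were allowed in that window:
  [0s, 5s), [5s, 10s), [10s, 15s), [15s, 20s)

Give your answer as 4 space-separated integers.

Processing requests:
  req#1 t=1s (window 0): ALLOW
  req#2 t=1s (window 0): ALLOW
  req#3 t=4s (window 0): ALLOW
  req#4 t=6s (window 1): ALLOW
  req#5 t=6s (window 1): ALLOW
  req#6 t=6s (window 1): ALLOW
  req#7 t=9s (window 1): DENY
  req#8 t=9s (window 1): DENY
  req#9 t=11s (window 2): ALLOW
  req#10 t=12s (window 2): ALLOW
  req#11 t=12s (window 2): ALLOW
  req#12 t=12s (window 2): DENY
  req#13 t=13s (window 2): DENY
  req#14 t=13s (window 2): DENY
  req#15 t=14s (window 2): DENY
  req#16 t=14s (window 2): DENY
  req#17 t=15s (window 3): ALLOW
  req#18 t=16s (window 3): ALLOW
  req#19 t=16s (window 3): ALLOW
  req#20 t=16s (window 3): DENY
  req#21 t=17s (window 3): DENY
  req#22 t=17s (window 3): DENY
  req#23 t=18s (window 3): DENY
  req#24 t=19s (window 3): DENY

Allowed counts by window: 3 3 3 3

Answer: 3 3 3 3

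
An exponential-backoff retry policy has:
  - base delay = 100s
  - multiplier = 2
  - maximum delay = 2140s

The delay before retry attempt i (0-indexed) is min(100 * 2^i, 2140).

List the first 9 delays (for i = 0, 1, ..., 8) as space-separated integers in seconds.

Computing each delay:
  i=0: min(100*2^0, 2140) = 100
  i=1: min(100*2^1, 2140) = 200
  i=2: min(100*2^2, 2140) = 400
  i=3: min(100*2^3, 2140) = 800
  i=4: min(100*2^4, 2140) = 1600
  i=5: min(100*2^5, 2140) = 2140
  i=6: min(100*2^6, 2140) = 2140
  i=7: min(100*2^7, 2140) = 2140
  i=8: min(100*2^8, 2140) = 2140

Answer: 100 200 400 800 1600 2140 2140 2140 2140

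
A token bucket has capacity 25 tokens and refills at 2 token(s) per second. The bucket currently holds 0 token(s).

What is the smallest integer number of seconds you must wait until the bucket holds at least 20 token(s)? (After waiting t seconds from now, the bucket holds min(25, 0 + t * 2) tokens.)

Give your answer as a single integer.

Answer: 10

Derivation:
Need 0 + t * 2 >= 20, so t >= 20/2.
Smallest integer t = ceil(20/2) = 10.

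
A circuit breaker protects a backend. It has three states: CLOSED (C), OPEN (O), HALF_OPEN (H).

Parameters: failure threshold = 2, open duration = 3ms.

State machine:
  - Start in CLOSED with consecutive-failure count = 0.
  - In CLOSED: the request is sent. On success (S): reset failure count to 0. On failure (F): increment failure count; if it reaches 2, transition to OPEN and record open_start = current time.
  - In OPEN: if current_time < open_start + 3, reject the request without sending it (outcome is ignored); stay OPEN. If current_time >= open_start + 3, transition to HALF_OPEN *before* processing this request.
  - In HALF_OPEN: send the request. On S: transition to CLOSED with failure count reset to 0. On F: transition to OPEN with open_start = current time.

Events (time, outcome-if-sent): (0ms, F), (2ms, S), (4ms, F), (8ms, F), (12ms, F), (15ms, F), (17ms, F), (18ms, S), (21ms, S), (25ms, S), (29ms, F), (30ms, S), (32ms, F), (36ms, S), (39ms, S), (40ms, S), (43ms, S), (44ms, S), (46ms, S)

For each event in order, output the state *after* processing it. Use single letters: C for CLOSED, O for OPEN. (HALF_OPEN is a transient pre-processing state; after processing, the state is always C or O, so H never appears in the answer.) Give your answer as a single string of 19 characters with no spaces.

Answer: CCCOOOOCCCCCCCCCCCC

Derivation:
State after each event:
  event#1 t=0ms outcome=F: state=CLOSED
  event#2 t=2ms outcome=S: state=CLOSED
  event#3 t=4ms outcome=F: state=CLOSED
  event#4 t=8ms outcome=F: state=OPEN
  event#5 t=12ms outcome=F: state=OPEN
  event#6 t=15ms outcome=F: state=OPEN
  event#7 t=17ms outcome=F: state=OPEN
  event#8 t=18ms outcome=S: state=CLOSED
  event#9 t=21ms outcome=S: state=CLOSED
  event#10 t=25ms outcome=S: state=CLOSED
  event#11 t=29ms outcome=F: state=CLOSED
  event#12 t=30ms outcome=S: state=CLOSED
  event#13 t=32ms outcome=F: state=CLOSED
  event#14 t=36ms outcome=S: state=CLOSED
  event#15 t=39ms outcome=S: state=CLOSED
  event#16 t=40ms outcome=S: state=CLOSED
  event#17 t=43ms outcome=S: state=CLOSED
  event#18 t=44ms outcome=S: state=CLOSED
  event#19 t=46ms outcome=S: state=CLOSED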